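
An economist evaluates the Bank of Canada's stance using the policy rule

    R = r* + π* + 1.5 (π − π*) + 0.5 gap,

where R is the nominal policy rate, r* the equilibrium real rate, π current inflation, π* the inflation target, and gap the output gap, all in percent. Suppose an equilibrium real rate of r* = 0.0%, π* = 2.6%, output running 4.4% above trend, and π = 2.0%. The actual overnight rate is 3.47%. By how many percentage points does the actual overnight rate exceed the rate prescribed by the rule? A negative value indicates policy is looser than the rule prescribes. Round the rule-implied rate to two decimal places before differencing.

-0.43 pp

Output 4.4% above potential → gap = 4.4.
R = 0.0 + 2.6 + 1.5 × (2.0 − 2.6) + 0.5 × 4.4
   = 0.0 + 2.6 − 0.9 + 2.2 = 3.90
Deviation = 3.47 − 3.90 = -0.43 pp.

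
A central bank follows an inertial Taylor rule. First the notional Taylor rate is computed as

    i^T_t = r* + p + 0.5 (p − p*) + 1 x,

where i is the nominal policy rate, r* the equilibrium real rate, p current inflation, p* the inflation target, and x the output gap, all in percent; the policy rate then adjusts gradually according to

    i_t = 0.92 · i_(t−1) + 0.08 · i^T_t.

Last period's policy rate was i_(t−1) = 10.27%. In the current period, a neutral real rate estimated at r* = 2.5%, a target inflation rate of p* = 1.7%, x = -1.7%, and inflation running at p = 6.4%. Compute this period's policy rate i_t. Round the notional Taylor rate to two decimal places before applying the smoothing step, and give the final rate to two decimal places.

i^T_t = 2.5 + 6.4 + 0.5 × (6.4 − 1.7) + 1 × (-1.7)
   = 2.5 + 6.4 + 2.35 − 1.7 = 9.55
i_t = 0.92 × 10.27 + 0.08 × 9.55 = 9.4484 + 0.764 = 10.21

10.21%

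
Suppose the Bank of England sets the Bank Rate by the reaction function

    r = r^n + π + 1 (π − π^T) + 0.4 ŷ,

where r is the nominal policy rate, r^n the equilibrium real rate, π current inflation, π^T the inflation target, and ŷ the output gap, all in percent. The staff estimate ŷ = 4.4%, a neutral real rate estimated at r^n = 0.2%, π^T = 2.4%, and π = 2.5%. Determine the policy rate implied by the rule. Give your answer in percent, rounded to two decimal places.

r = 0.2 + 2.5 + 1 × (2.5 − 2.4) + 0.4 × 4.4
   = 0.2 + 2.5 + 0.1 + 1.76 = 4.56

4.56%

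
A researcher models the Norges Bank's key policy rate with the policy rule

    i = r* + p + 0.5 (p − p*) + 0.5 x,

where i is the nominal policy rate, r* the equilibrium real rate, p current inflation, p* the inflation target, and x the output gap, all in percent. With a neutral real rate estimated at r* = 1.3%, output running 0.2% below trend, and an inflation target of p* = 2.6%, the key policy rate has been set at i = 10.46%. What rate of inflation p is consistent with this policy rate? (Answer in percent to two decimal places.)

Output 0.2% below potential → x = -0.2.
Collecting p: i = r* + (1 + 0.5) p − 0.5 p* + 0.5 x
1.5 p = 10.46 − 1.3 + 0.5 × 2.6 − 0.5 × (-0.2) = 10.56
p = 10.56 / 1.5 = 7.04

7.04%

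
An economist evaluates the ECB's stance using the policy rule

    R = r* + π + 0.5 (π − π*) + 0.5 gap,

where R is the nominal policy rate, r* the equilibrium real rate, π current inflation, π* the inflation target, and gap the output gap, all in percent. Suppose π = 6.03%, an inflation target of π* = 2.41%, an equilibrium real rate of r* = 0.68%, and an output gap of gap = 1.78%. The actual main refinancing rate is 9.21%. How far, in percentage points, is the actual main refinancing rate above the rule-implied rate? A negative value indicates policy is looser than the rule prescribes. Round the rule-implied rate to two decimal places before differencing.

-0.20 pp

R = 0.68 + 6.03 + 0.5 × (6.03 − 2.41) + 0.5 × 1.78
   = 0.68 + 6.03 + 1.81 + 0.89 = 9.41
Deviation = 9.21 − 9.41 = -0.20 pp.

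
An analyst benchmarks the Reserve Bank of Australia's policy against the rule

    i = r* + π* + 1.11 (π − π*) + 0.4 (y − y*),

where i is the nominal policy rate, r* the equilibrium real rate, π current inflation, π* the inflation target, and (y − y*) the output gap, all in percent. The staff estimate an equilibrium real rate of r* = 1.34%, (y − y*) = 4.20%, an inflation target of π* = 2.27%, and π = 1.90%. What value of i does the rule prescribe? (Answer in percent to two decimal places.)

i = 1.34 + 2.27 + 1.11 × (1.90 − 2.27) + 0.4 × 4.20
   = 1.34 + 2.27 − 0.4107 + 1.68 = 4.88

4.88%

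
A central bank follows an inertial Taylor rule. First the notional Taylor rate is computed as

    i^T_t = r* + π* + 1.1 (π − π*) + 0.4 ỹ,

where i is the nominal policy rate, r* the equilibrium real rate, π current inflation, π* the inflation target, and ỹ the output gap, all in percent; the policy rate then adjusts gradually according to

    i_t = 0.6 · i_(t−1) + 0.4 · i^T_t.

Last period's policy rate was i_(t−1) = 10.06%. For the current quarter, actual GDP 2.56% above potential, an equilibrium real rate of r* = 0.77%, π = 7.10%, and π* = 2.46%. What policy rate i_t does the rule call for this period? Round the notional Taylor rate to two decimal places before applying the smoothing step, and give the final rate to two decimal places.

9.78%

Output 2.56% above potential → ỹ = 2.56.
i^T_t = 0.77 + 2.46 + 1.1 × (7.10 − 2.46) + 0.4 × 2.56
   = 0.77 + 2.46 + 5.104 + 1.024 = 9.36
i_t = 0.6 × 10.06 + 0.4 × 9.36 = 6.036 + 3.744 = 9.78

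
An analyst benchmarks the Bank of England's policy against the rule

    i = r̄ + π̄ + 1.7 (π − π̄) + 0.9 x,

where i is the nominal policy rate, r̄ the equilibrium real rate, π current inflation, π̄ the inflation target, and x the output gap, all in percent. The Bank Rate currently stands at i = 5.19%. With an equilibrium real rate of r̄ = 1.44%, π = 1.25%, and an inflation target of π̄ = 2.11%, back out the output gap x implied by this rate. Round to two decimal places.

0.9 x = 5.19 − 1.44 − 2.11 − 1.7 × (1.25 − 2.11) = 3.102
x = 3.102 / 0.9 = 3.45

3.45%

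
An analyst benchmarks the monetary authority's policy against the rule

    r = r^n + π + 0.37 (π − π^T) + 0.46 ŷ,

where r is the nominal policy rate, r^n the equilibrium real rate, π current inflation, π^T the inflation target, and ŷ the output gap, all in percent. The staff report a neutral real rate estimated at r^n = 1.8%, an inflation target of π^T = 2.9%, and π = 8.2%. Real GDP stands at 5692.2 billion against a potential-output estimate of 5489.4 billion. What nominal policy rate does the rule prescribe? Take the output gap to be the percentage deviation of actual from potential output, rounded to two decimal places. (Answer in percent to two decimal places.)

13.66%

Output gap = 100 × (5692.2 − 5489.4) / 5489.4 = 3.69%.
r = 1.80 + 8.20 + 0.37 × (8.20 − 2.90) + 0.46 × 3.69
   = 1.80 + 8.2 + 1.961 + 1.6974 = 13.66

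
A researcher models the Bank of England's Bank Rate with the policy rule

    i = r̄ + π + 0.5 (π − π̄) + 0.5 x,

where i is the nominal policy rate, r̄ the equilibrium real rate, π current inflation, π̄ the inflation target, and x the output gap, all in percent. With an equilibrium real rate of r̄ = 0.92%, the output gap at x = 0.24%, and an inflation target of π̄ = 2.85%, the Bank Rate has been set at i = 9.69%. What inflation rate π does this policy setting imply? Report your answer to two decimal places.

6.72%

Collecting π: i = r̄ + (1 + 0.5) π − 0.5 π̄ + 0.5 x
1.5 π = 9.69 − 0.92 + 0.5 × 2.85 − 0.5 × 0.24 = 10.075
π = 10.075 / 1.5 = 6.72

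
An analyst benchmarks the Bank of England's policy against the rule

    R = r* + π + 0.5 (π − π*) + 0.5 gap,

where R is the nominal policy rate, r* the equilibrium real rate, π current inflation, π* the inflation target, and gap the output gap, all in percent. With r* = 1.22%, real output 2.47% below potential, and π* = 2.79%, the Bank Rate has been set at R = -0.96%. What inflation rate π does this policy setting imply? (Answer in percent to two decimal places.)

0.30%

Output 2.47% below potential → gap = -2.47.
Collecting π: R = r* + (1 + 0.5) π − 0.5 π* + 0.5 gap
1.5 π = -0.96 − 1.22 + 0.5 × 2.79 − 0.5 × (-2.47) = 0.45
π = 0.45 / 1.5 = 0.30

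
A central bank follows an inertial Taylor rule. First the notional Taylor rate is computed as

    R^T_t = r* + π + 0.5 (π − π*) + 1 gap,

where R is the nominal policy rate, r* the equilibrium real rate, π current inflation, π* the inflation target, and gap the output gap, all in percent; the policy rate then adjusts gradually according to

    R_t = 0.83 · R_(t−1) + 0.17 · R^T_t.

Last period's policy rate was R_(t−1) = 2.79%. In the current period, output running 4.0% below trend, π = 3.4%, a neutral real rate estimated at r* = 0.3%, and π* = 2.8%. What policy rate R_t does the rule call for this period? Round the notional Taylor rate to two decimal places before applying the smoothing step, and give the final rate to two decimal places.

2.32%

Output 4.0% below potential → gap = -4.0.
R^T_t = 0.3 + 3.4 + 0.5 × (3.4 − 2.8) + 1 × (-4.0)
   = 0.3 + 3.4 + 0.3 − 4 = 0.00
R_t = 0.83 × 2.79 + 0.17 × 0.00 = 2.3157 + 0 = 2.32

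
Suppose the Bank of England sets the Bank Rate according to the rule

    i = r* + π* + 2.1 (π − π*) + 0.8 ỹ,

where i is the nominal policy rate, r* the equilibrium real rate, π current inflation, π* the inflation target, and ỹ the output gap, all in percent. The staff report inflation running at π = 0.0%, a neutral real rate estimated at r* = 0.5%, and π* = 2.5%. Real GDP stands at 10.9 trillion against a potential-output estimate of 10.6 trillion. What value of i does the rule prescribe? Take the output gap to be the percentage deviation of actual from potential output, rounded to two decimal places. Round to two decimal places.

0.01%

Output gap = 100 × (10.9 − 10.6) / 10.6 = 2.83%.
i = 0.50 + 2.50 + 2.1 × (0.00 − 2.50) + 0.8 × 2.83
   = 0.50 + 2.5 − 5.25 + 2.264 = 0.01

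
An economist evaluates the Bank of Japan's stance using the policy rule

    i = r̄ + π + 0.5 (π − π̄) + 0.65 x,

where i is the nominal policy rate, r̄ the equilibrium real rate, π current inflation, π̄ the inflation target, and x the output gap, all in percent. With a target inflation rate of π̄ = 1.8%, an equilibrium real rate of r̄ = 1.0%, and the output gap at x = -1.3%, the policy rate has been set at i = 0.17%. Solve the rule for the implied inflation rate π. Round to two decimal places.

0.61%

Collecting π: i = r̄ + (1 + 0.5) π − 0.5 π̄ + 0.65 x
1.5 π = 0.17 − 1.0 + 0.5 × 1.8 − 0.65 × (-1.3) = 0.915
π = 0.915 / 1.5 = 0.61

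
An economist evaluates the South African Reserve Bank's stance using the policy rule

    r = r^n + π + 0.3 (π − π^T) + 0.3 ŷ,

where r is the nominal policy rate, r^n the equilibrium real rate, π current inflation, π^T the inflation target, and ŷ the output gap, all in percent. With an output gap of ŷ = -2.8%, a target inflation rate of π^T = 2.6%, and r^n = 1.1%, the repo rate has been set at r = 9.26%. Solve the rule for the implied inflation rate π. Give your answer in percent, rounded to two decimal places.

7.52%

Collecting π: r = r^n + (1 + 0.3) π − 0.3 π^T + 0.3 ŷ
1.3 π = 9.26 − 1.1 + 0.3 × 2.6 − 0.3 × (-2.8) = 9.78
π = 9.78 / 1.3 = 7.52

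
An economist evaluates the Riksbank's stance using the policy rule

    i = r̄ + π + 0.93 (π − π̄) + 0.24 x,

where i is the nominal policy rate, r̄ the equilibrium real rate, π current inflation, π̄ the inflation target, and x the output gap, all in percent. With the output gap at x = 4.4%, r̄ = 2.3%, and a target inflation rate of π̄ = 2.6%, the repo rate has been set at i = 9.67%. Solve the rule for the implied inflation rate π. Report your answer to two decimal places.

Collecting π: i = r̄ + (1 + 0.93) π − 0.93 π̄ + 0.24 x
1.93 π = 9.67 − 2.3 + 0.93 × 2.6 − 0.24 × 4.4 = 8.732
π = 8.732 / 1.93 = 4.52

4.52%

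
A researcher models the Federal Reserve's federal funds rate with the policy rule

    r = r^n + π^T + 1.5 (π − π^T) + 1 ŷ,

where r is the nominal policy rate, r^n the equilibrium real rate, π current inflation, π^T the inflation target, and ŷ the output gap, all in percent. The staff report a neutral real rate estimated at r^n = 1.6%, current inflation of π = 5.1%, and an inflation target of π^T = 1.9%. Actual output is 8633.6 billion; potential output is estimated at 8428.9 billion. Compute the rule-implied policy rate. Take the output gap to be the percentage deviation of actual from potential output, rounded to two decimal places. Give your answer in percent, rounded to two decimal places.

Output gap = 100 × (8633.6 − 8428.9) / 8428.9 = 2.43%.
r = 1.60 + 1.90 + 1.5 × (5.10 − 1.90) + 1 × 2.43
   = 1.60 + 1.9 + 4.8 + 2.43 = 10.73

10.73%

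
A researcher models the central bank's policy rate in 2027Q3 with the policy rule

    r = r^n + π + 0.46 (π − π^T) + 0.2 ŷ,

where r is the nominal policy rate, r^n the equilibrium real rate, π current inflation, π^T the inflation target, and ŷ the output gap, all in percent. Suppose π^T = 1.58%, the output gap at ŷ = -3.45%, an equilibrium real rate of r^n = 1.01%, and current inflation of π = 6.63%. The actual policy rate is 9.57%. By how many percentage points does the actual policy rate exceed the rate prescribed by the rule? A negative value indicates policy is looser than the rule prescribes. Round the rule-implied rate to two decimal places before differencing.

0.30 pp

r = 1.01 + 6.63 + 0.46 × (6.63 − 1.58) + 0.2 × (-3.45)
   = 1.01 + 6.63 + 2.323 − 0.69 = 9.27
Deviation = 9.57 − 9.27 = 0.30 pp.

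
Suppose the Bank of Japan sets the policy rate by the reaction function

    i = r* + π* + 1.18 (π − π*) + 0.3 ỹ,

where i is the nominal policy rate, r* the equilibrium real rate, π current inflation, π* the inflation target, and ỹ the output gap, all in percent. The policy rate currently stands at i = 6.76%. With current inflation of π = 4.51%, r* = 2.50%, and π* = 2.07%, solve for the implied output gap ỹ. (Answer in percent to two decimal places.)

0.3 ỹ = 6.76 − 2.50 − 2.07 − 1.18 × (4.51 − 2.07) = -0.6892
ỹ = -0.6892 / 0.3 = -2.30

-2.30%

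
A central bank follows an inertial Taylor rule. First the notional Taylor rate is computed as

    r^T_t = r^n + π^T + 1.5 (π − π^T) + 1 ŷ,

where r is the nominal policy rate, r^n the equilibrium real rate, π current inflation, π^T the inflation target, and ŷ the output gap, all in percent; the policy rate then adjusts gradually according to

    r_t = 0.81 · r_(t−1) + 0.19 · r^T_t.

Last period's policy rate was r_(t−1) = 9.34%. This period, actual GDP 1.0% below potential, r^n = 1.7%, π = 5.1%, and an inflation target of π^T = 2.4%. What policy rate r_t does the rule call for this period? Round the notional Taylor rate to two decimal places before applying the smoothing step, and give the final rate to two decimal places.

Output 1.0% below potential → ŷ = -1.0.
r^T_t = 1.7 + 2.4 + 1.5 × (5.1 − 2.4) + 1 × (-1.0)
   = 1.7 + 2.4 + 4.05 − 1 = 7.15
r_t = 0.81 × 9.34 + 0.19 × 7.15 = 7.5654 + 1.3585 = 8.92

8.92%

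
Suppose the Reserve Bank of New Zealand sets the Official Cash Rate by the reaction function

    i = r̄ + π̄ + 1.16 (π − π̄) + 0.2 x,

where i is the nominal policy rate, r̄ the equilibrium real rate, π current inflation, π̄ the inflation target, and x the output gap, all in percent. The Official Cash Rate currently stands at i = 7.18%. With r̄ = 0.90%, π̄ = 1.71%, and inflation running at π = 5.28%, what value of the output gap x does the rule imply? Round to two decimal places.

2.14%

0.2 x = 7.18 − 0.90 − 1.71 − 1.16 × (5.28 − 1.71) = 0.4288
x = 0.4288 / 0.2 = 2.14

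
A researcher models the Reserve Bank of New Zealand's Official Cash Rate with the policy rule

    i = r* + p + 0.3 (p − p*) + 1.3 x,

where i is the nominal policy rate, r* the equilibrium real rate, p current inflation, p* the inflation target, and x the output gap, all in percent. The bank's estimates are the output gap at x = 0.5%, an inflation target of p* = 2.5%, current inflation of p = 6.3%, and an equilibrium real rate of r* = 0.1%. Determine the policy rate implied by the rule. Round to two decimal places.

i = 0.1 + 6.3 + 0.3 × (6.3 − 2.5) + 1.3 × 0.5
   = 0.1 + 6.3 + 1.14 + 0.65 = 8.19

8.19%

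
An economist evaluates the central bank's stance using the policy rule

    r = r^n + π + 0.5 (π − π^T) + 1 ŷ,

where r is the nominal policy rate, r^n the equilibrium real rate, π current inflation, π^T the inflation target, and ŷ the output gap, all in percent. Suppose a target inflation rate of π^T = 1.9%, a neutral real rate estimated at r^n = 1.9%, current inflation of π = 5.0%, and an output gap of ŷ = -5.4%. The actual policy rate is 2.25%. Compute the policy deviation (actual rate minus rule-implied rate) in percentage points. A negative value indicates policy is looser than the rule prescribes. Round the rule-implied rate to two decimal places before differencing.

r = 1.9 + 5.0 + 0.5 × (5.0 − 1.9) + 1 × (-5.4)
   = 1.9 + 5 + 1.55 − 5.4 = 3.05
Deviation = 2.25 − 3.05 = -0.80 pp.

-0.80 pp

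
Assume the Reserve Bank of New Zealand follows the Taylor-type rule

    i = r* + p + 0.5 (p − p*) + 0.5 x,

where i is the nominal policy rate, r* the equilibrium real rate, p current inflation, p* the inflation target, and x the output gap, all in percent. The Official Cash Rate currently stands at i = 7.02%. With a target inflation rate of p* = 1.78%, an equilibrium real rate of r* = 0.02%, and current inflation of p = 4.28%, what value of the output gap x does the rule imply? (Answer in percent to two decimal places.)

0.5 x = 7.02 − 0.02 − 4.28 − 0.5 × (4.28 − 1.78) = 1.47
x = 1.47 / 0.5 = 2.94

2.94%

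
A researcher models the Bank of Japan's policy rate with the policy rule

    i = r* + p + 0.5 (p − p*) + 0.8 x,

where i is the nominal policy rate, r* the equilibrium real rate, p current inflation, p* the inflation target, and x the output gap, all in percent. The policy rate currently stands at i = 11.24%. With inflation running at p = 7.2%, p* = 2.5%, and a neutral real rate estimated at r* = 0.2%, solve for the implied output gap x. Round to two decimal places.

0.8 x = 11.24 − 0.2 − 7.2 − 0.5 × (7.2 − 2.5) = 1.49
x = 1.49 / 0.8 = 1.86

1.86%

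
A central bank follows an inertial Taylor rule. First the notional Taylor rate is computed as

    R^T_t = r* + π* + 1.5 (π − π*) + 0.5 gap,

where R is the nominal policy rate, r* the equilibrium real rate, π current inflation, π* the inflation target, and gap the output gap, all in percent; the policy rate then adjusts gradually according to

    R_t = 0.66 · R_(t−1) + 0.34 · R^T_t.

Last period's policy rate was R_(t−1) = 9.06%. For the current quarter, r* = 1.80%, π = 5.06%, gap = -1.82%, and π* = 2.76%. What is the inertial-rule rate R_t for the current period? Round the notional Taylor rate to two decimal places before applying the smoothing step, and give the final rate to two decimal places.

8.39%

R^T_t = 1.80 + 2.76 + 1.5 × (5.06 − 2.76) + 0.5 × (-1.82)
   = 1.80 + 2.76 + 3.45 − 0.91 = 7.10
R_t = 0.66 × 9.06 + 0.34 × 7.10 = 5.9796 + 2.414 = 8.39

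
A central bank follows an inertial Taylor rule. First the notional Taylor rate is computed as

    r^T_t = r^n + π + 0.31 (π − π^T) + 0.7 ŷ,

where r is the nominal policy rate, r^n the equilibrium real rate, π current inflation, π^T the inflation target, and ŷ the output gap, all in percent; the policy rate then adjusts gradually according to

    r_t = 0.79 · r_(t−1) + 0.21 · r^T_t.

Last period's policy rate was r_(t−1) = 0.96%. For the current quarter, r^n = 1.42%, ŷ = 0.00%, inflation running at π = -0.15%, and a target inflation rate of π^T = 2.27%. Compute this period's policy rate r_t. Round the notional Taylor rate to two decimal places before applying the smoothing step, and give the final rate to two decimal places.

r^T_t = 1.42 + (-0.15) + 0.31 × (-0.15 − 2.27) + 0.7 × 0.00
   = 1.42 − 0.15 − 0.7502 + 0 = 0.52
r_t = 0.79 × 0.96 + 0.21 × 0.52 = 0.7584 + 0.1092 = 0.87

0.87%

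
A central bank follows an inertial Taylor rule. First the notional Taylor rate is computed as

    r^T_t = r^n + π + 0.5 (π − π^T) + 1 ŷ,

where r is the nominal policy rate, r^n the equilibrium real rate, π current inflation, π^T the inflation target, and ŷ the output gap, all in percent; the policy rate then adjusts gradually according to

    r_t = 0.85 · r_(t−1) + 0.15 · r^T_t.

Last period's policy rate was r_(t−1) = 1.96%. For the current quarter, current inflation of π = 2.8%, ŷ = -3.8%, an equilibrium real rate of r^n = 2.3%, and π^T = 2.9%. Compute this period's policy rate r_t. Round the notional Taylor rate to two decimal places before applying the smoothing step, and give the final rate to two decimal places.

r^T_t = 2.3 + 2.8 + 0.5 × (2.8 − 2.9) + 1 × (-3.8)
   = 2.3 + 2.8 − 0.05 − 3.8 = 1.25
r_t = 0.85 × 1.96 + 0.15 × 1.25 = 1.666 + 0.1875 = 1.85

1.85%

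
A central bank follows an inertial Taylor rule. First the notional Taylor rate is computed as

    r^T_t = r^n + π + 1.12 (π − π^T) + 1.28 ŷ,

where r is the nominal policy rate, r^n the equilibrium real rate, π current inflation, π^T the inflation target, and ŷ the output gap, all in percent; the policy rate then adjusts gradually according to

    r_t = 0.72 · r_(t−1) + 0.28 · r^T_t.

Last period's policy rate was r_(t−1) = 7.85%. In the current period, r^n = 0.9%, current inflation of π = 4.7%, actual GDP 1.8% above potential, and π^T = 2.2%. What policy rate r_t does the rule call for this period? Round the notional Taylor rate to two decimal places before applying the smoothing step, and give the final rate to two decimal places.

Output 1.8% above potential → ŷ = 1.8.
r^T_t = 0.9 + 4.7 + 1.12 × (4.7 − 2.2) + 1.28 × 1.8
   = 0.9 + 4.7 + 2.8 + 2.304 = 10.70
r_t = 0.72 × 7.85 + 0.28 × 10.70 = 5.652 + 2.996 = 8.65

8.65%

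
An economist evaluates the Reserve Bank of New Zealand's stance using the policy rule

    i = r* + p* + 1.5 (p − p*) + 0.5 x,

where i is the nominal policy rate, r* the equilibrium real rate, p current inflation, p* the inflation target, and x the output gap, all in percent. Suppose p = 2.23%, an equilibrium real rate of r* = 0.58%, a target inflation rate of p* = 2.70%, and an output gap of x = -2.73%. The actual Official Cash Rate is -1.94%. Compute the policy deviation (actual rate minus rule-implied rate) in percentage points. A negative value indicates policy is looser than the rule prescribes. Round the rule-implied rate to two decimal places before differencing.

-3.15 pp

i = 0.58 + 2.70 + 1.5 × (2.23 − 2.70) + 0.5 × (-2.73)
   = 0.58 + 2.7 − 0.705 − 1.365 = 1.21
Deviation = -1.94 − 1.21 = -3.15 pp.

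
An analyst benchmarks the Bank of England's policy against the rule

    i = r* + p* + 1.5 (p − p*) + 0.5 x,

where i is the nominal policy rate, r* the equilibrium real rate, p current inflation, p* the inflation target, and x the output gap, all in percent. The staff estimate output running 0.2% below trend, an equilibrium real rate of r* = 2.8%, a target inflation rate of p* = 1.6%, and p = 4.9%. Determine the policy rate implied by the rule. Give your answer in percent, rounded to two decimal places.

9.25%

Output 0.2% below potential → x = -0.2.
i = 2.8 + 1.6 + 1.5 × (4.9 − 1.6) + 0.5 × (-0.2)
   = 2.8 + 1.6 + 4.95 − 0.1 = 9.25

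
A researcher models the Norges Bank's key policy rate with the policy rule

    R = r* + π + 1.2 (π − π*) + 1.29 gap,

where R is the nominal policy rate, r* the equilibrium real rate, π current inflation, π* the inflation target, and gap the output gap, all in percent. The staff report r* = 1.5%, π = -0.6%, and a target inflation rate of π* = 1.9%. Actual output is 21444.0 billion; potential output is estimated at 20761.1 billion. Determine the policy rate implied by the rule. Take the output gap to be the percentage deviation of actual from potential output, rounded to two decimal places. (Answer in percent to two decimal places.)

2.14%

Output gap = 100 × (21444.0 − 20761.1) / 20761.1 = 3.29%.
R = 1.50 + (-0.60) + 1.2 × (-0.60 − 1.90) + 1.29 × 3.29
   = 1.50 − 0.6 − 3 + 4.2441 = 2.14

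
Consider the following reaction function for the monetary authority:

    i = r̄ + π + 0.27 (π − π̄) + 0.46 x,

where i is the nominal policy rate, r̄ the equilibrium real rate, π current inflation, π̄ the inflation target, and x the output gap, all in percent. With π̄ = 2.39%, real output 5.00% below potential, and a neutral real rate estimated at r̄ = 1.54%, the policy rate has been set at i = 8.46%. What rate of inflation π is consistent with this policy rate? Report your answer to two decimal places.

7.77%

Output 5.00% below potential → x = -5.00.
Collecting π: i = r̄ + (1 + 0.27) π − 0.27 π̄ + 0.46 x
1.27 π = 8.46 − 1.54 + 0.27 × 2.39 − 0.46 × (-5.00) = 9.8653
π = 9.8653 / 1.27 = 7.77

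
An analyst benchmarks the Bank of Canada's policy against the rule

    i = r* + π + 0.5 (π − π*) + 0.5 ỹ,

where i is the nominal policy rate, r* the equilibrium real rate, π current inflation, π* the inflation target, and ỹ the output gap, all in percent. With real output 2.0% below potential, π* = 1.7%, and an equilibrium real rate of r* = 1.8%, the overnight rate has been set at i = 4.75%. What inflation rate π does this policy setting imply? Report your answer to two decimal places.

Output 2.0% below potential → ỹ = -2.0.
Collecting π: i = r* + (1 + 0.5) π − 0.5 π* + 0.5 ỹ
1.5 π = 4.75 − 1.8 + 0.5 × 1.7 − 0.5 × (-2.0) = 4.8
π = 4.8 / 1.5 = 3.20

3.20%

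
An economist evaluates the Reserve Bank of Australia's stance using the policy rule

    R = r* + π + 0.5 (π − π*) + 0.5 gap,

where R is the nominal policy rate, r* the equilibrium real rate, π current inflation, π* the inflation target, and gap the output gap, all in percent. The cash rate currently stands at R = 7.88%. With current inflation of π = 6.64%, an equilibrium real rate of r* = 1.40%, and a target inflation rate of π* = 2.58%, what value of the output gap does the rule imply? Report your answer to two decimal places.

0.5 gap = 7.88 − 1.40 − 6.64 − 0.5 × (6.64 − 2.58) = -2.19
gap = -2.19 / 0.5 = -4.38

-4.38%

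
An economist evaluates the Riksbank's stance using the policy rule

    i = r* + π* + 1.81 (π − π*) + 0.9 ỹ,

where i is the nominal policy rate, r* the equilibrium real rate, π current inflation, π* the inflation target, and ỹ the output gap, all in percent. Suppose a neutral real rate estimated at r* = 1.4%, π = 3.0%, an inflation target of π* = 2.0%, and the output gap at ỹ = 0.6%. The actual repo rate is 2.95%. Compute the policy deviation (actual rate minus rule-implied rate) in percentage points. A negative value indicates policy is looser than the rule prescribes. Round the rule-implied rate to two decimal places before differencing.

i = 1.4 + 2.0 + 1.81 × (3.0 − 2.0) + 0.9 × 0.6
   = 1.4 + 2 + 1.81 + 0.54 = 5.75
Deviation = 2.95 − 5.75 = -2.80 pp.

-2.80 pp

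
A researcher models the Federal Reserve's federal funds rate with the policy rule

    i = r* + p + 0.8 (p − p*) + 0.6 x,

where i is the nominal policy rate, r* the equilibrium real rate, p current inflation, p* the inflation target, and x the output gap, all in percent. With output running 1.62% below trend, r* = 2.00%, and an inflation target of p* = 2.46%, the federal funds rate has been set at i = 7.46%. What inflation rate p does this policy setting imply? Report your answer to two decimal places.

4.67%

Output 1.62% below potential → x = -1.62.
Collecting p: i = r* + (1 + 0.8) p − 0.8 p* + 0.6 x
1.8 p = 7.46 − 2.00 + 0.8 × 2.46 − 0.6 × (-1.62) = 8.4
p = 8.4 / 1.8 = 4.67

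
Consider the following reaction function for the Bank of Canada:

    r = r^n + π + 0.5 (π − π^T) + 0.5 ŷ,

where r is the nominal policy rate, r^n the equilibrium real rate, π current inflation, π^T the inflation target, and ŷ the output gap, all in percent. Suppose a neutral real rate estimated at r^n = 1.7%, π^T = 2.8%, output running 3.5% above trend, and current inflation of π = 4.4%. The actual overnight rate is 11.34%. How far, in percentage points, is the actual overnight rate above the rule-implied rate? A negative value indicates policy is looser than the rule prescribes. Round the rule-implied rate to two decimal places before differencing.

Output 3.5% above potential → ŷ = 3.5.
r = 1.7 + 4.4 + 0.5 × (4.4 − 2.8) + 0.5 × 3.5
   = 1.7 + 4.4 + 0.8 + 1.75 = 8.65
Deviation = 11.34 − 8.65 = 2.69 pp.

2.69 pp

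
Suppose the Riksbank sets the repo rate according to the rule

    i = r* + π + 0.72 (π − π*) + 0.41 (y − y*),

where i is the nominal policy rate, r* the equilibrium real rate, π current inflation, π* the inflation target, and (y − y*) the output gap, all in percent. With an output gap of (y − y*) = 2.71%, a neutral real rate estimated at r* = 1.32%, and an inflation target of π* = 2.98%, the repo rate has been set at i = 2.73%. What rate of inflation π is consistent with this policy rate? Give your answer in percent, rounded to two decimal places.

Collecting π: i = r* + (1 + 0.72) π − 0.72 π* + 0.41 (y − y*)
1.72 π = 2.73 − 1.32 + 0.72 × 2.98 − 0.41 × 2.71 = 2.4445
π = 2.4445 / 1.72 = 1.42

1.42%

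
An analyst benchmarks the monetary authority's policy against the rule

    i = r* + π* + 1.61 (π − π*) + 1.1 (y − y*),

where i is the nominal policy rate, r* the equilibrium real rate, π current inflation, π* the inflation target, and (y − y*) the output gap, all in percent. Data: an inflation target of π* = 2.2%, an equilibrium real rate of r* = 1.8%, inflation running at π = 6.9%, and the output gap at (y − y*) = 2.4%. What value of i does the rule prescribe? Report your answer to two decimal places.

14.21%

i = 1.8 + 2.2 + 1.61 × (6.9 − 2.2) + 1.1 × 2.4
   = 1.8 + 2.2 + 7.567 + 2.64 = 14.21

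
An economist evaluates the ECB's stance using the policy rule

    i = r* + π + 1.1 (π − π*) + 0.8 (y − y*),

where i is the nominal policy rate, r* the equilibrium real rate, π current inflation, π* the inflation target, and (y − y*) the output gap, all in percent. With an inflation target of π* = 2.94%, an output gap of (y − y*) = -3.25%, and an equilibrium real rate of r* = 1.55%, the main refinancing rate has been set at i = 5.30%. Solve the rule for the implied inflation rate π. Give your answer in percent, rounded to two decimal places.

4.56%

Collecting π: i = r* + (1 + 1.1) π − 1.1 π* + 0.8 (y − y*)
2.1 π = 5.30 − 1.55 + 1.1 × 2.94 − 0.8 × (-3.25) = 9.584
π = 9.584 / 2.1 = 4.56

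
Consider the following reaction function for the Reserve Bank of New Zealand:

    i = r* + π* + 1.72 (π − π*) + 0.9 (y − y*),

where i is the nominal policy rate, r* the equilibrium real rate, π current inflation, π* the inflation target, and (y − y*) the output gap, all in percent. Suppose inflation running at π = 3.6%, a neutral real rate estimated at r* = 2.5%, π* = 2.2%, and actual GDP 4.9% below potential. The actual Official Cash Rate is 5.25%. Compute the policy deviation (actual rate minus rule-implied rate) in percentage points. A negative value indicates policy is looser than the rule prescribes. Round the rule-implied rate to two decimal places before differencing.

2.55 pp

Output 4.9% below potential → (y − y*) = -4.9.
i = 2.5 + 2.2 + 1.72 × (3.6 − 2.2) + 0.9 × (-4.9)
   = 2.5 + 2.2 + 2.408 − 4.41 = 2.70
Deviation = 5.25 − 2.70 = 2.55 pp.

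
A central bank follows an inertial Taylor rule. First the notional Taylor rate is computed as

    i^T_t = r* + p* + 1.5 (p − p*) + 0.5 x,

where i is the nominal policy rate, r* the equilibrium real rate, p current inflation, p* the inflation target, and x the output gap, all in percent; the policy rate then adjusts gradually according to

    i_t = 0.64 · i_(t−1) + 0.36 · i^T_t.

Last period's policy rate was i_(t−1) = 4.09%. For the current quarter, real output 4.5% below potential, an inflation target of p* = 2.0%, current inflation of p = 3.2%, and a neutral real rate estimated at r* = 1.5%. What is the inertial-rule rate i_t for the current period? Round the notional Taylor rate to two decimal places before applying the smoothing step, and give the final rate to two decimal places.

Output 4.5% below potential → x = -4.5.
i^T_t = 1.5 + 2.0 + 1.5 × (3.2 − 2.0) + 0.5 × (-4.5)
   = 1.5 + 2 + 1.8 − 2.25 = 3.05
i_t = 0.64 × 4.09 + 0.36 × 3.05 = 2.6176 + 1.098 = 3.72

3.72%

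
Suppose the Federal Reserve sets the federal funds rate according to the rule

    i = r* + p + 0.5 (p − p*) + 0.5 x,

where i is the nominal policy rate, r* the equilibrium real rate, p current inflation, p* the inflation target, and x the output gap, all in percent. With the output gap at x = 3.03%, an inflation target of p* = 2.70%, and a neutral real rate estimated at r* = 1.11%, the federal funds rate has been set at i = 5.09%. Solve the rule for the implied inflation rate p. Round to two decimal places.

2.54%

Collecting p: i = r* + (1 + 0.5) p − 0.5 p* + 0.5 x
1.5 p = 5.09 − 1.11 + 0.5 × 2.70 − 0.5 × 3.03 = 3.815
p = 3.815 / 1.5 = 2.54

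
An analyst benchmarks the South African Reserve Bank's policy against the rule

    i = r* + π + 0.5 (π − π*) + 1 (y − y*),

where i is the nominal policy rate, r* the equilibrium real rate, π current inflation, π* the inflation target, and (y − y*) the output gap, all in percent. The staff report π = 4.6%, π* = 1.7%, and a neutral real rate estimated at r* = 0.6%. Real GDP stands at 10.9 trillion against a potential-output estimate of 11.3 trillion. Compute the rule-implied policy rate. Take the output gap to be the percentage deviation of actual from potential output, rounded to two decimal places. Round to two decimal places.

Output gap = 100 × (10.9 − 11.3) / 11.3 = -3.54%.
i = 0.60 + 4.60 + 0.5 × (4.60 − 1.70) + 1 × (-3.54)
   = 0.60 + 4.6 + 1.45 − 3.54 = 3.11

3.11%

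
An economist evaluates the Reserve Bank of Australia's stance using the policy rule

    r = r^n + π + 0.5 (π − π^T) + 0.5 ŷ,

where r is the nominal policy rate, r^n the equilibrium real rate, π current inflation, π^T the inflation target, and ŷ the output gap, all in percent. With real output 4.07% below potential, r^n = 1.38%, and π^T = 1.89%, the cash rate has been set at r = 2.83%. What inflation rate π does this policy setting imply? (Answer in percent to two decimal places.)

2.95%

Output 4.07% below potential → ŷ = -4.07.
Collecting π: r = r^n + (1 + 0.5) π − 0.5 π^T + 0.5 ŷ
1.5 π = 2.83 − 1.38 + 0.5 × 1.89 − 0.5 × (-4.07) = 4.43
π = 4.43 / 1.5 = 2.95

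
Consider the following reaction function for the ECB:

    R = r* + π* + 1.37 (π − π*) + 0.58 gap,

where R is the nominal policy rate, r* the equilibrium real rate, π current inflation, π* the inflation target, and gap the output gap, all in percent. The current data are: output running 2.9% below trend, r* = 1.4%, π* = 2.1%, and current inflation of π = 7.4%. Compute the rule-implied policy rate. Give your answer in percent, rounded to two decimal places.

Output 2.9% below potential → gap = -2.9.
R = 1.4 + 2.1 + 1.37 × (7.4 − 2.1) + 0.58 × (-2.9)
   = 1.4 + 2.1 + 7.261 − 1.682 = 9.08

9.08%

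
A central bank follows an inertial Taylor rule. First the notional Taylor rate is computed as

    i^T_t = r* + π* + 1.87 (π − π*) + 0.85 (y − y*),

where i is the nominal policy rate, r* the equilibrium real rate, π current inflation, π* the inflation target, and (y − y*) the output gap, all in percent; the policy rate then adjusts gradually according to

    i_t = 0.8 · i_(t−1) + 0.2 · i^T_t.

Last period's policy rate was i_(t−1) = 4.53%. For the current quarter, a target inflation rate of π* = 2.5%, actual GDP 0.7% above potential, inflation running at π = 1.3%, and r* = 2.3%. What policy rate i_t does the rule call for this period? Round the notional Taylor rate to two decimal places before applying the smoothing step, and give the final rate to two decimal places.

4.25%

Output 0.7% above potential → (y − y*) = 0.7.
i^T_t = 2.3 + 2.5 + 1.87 × (1.3 − 2.5) + 0.85 × 0.7
   = 2.3 + 2.5 − 2.244 + 0.595 = 3.15
i_t = 0.8 × 4.53 + 0.2 × 3.15 = 3.624 + 0.63 = 4.25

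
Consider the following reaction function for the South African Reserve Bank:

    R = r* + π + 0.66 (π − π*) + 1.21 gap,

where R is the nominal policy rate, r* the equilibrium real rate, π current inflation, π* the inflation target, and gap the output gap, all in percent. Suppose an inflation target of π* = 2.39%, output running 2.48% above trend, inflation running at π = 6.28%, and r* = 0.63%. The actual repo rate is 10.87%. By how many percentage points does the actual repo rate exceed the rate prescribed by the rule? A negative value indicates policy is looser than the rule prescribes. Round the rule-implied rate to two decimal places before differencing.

-1.61 pp

Output 2.48% above potential → gap = 2.48.
R = 0.63 + 6.28 + 0.66 × (6.28 − 2.39) + 1.21 × 2.48
   = 0.63 + 6.28 + 2.5674 + 3.0008 = 12.48
Deviation = 10.87 − 12.48 = -1.61 pp.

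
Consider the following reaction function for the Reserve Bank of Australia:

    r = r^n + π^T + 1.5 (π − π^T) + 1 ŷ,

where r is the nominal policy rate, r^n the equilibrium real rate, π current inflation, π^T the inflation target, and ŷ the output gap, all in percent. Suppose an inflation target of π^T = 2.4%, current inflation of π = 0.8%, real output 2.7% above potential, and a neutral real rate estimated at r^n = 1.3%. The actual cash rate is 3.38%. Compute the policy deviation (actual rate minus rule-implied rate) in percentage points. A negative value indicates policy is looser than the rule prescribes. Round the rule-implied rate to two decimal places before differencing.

Output 2.7% above potential → ŷ = 2.7.
r = 1.3 + 2.4 + 1.5 × (0.8 − 2.4) + 1 × 2.7
   = 1.3 + 2.4 − 2.4 + 2.7 = 4.00
Deviation = 3.38 − 4.00 = -0.62 pp.

-0.62 pp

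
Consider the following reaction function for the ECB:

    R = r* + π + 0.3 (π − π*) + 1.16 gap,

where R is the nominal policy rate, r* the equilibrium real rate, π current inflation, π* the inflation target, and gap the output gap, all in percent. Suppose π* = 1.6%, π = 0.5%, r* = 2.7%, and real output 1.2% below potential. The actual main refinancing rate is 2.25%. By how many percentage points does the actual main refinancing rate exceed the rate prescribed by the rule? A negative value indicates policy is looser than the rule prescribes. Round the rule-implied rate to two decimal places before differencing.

0.77 pp

Output 1.2% below potential → gap = -1.2.
R = 2.7 + 0.5 + 0.3 × (0.5 − 1.6) + 1.16 × (-1.2)
   = 2.7 + 0.5 − 0.33 − 1.392 = 1.48
Deviation = 2.25 − 1.48 = 0.77 pp.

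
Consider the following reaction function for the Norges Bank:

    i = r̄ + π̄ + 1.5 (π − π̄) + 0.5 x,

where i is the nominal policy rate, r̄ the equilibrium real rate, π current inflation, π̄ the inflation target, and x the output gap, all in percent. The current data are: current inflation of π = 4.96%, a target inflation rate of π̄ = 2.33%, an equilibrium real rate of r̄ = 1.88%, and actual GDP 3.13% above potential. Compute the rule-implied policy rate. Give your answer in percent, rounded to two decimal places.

9.72%

Output 3.13% above potential → x = 3.13.
i = 1.88 + 2.33 + 1.5 × (4.96 − 2.33) + 0.5 × 3.13
   = 1.88 + 2.33 + 3.945 + 1.565 = 9.72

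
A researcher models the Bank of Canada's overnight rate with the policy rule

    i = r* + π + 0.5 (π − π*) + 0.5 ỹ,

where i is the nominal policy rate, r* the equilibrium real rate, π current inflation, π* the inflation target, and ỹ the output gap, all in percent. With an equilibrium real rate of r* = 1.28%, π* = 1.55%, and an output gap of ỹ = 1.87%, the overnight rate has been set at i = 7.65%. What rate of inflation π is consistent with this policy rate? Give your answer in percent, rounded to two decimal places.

4.14%

Collecting π: i = r* + (1 + 0.5) π − 0.5 π* + 0.5 ỹ
1.5 π = 7.65 − 1.28 + 0.5 × 1.55 − 0.5 × 1.87 = 6.21
π = 6.21 / 1.5 = 4.14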